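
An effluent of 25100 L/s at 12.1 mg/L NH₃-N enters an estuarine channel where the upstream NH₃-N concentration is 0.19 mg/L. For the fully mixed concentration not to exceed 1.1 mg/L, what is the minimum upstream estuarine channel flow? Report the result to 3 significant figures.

303000 L/s

Set C_mix = 1.1: (Q·0.1900 + 25100·12.10) / (Q + 25100) = 1.1
→ Q = 25100·(12.10 − 1.1)/(1.1 − 0.1900) = 303400 L/s.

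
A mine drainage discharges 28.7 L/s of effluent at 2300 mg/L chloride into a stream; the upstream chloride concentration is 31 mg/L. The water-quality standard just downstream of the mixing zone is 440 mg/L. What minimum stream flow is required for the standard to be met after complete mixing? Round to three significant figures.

Set C_mix = 440: (Q·31.00 + 28.70·2300) / (Q + 28.70) = 440
→ Q = 28.70·(2300 − 440)/(440 − 31.00) = 130.5 L/s.

131 L/s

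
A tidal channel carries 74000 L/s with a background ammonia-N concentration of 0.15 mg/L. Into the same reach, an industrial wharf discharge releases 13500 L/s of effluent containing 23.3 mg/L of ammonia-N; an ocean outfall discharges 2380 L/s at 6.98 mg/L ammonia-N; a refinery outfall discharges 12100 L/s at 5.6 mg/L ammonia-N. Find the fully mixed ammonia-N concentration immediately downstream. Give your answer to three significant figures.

After mixing, C = (74000·0.1500 + 13500·23.30 + 2380·6.980 + 12100·5.600) / 102000 = 410000/102000 = 4.021 mg/L.

4.02 mg/L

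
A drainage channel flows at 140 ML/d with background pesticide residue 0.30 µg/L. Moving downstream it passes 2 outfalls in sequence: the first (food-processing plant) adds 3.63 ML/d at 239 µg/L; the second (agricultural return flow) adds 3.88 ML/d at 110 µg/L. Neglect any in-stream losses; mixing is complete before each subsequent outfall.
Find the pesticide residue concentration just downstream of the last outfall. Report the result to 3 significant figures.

9.06 µg/L

Outfall 1: combined Q = 143.6 ML/d; C = (140.0·0.3000 + 3.630·239.0)/143.6 = 6.333 µg/L.
Outfall 2: combined Q = 147.5 ML/d; C = (143.6·6.333 + 3.880·110.0)/147.5 = 9.060 µg/L.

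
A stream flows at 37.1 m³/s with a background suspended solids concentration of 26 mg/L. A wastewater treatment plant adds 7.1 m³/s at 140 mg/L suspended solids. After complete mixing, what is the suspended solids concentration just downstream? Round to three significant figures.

44.3 mg/L

Conservation of mass: C = (37.10·26.00 + 7.100·140.0) / 44.20 = 1959/44.20 = 44.31 mg/L.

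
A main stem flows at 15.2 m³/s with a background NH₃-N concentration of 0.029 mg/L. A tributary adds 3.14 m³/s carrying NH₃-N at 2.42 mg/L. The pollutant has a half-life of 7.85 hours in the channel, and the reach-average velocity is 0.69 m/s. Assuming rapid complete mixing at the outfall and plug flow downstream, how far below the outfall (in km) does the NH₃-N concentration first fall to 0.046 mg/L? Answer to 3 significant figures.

Mixed concentration C = ΣQC/ΣQ = (15.20·0.02900 + 3.140·2.420) / 18.34 = 8.040/18.34 = 0.4384 mg/L.
Half-life 7.85 h → k = ln 2 / 7.85 = 0.08830 h⁻¹ = 2.119 d⁻¹.
Set 0.4384·exp(−k·t) = 0.046 → t = ln(0.4384/0.046)/k = 91910 s = 25.53 h.
Distance = v·t = 0.69·91910 = 63420 m = 63.42 km.

63.4 km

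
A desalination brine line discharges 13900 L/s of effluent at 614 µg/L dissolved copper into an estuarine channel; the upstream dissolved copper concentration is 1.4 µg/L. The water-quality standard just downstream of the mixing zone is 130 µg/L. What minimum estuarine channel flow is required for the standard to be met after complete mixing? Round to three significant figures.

Set C_mix = 130: (Q·1.400 + 13900·614.0) / (Q + 13900) = 130
→ Q = 13900·(614.0 − 130)/(130 − 1.400) = 52310 L/s.

52300 L/s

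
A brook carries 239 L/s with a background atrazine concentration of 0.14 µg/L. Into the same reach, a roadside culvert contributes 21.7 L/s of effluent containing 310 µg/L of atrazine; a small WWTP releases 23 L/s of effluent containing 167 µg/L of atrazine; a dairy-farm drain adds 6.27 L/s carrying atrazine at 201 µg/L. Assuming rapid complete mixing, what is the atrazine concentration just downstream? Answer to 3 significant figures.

40.9 µg/L

Mixed concentration C = ΣQC/ΣQ = (239.0·0.1400 + 21.70·310.0 + 23.00·167.0 + 6.270·201.0) / 290.0 = 11860/290.0 = 40.91 µg/L.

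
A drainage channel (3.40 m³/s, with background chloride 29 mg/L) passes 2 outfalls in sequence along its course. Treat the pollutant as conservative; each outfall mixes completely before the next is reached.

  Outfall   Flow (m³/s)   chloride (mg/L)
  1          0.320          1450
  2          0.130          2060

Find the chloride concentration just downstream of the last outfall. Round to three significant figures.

Below outfall 1: Q → 3.720 m³/s, C = (3.400·29.00 + 0.3200·1450)/3.720 = 151.2 mg/L.
Below outfall 2: Q → 3.850 m³/s, C = (3.720·151.2 + 0.1300·2060)/3.850 = 215.7 mg/L.

216 mg/L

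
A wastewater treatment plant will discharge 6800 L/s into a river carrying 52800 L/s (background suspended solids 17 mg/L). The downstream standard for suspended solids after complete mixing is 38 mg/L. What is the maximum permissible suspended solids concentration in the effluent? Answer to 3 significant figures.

201 mg/L

At the limit, (Qr·Cr + Qe·Cₑ)/(Qr + Qe) = 38:
Cₑ = (59600·38 − 52800·17.00) / 6800 = 201.1 mg/L.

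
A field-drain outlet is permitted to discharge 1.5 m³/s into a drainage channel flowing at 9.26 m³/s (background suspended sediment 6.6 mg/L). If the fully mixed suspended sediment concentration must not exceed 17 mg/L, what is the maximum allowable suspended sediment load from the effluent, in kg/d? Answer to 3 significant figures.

Mass balance at the limit: 9.260·6.600 + 1.500·Cₑ = 10.76·17 → Cₑ = 81.20 mg/L.
Load = 1.500 m³/s × 81.20 g/m³ × 86 400 s/d = 10520 kg/d.

10500 kg/d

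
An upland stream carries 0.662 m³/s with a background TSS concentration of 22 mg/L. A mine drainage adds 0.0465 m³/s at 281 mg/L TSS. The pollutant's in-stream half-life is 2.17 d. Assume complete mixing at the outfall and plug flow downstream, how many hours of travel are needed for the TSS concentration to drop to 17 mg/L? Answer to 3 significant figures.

62.4 h

Mixed concentration C = ΣQC/ΣQ = (0.6620·22.00 + 0.04650·281.0) / 0.7085 = 27.63/0.7085 = 39.00 mg/L.
Half-life 2.17 d → k = ln 2 / 2.17 = 0.3194 d⁻¹.
39.00·exp(−k·t) = 17 → t = ln(39.00/17)/k = 224600 s = 62.39 h.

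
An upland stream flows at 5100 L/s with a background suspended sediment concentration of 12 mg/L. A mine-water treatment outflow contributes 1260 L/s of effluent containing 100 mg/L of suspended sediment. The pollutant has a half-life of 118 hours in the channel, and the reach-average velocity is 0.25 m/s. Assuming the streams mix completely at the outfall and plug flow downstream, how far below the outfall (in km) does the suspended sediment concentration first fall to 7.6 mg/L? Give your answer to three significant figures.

Conservation of mass: C = (5100·12.00 + 1260·100.0) / 6360 = 187200/6360 = 29.43 mg/L.
Half-life 118 h → k = ln 2 / 118 = 0.005874 h⁻¹ = 0.1410 d⁻¹.
Set 29.43·exp(−k·t) = 7.6 → t = ln(29.43/7.6)/k = 829800 s = 230.5 h.
Distance = v·t = 0.25·829800 = 207500 m = 207.5 km.

207 km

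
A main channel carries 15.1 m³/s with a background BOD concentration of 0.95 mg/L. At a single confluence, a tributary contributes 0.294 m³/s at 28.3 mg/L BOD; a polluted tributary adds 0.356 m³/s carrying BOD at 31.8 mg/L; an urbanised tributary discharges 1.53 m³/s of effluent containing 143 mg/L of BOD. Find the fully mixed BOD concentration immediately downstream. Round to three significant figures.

Mass balance: C = (15.10·0.9500 + 0.2940·28.30 + 0.3560·31.80 + 1.530·143.0) / 17.28 = 252.8/17.28 = 14.63 mg/L.

14.6 mg/L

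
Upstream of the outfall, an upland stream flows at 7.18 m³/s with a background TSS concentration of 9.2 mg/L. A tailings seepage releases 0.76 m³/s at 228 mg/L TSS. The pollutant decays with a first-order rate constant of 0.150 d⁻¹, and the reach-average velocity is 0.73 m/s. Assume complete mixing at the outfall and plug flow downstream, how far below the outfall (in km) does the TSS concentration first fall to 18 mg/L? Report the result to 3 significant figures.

217 km

Conservation of mass: C = (7.180·9.200 + 0.7600·228.0) / 7.940 = 239.3/7.940 = 30.14 mg/L.
Set 30.14·exp(−k·t) = 18 → t = ln(30.14/18)/k = 297000 s = 82.49 h.
Distance = v·t = 0.73·297000 = 216800 m = 216.8 km.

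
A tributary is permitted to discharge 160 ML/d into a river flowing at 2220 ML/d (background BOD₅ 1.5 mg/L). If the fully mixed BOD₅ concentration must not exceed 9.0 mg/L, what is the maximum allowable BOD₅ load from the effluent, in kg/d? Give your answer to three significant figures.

Mass balance at the limit: 2220·1.500 + 160.0·Cₑ = 2380·9.0 → Cₑ = 113.1 mg/L.
160.0 ML/d = 1.852 m³/s. Load = 1.852 m³/s × 113.1 g/m³ × 86 400 s/d = 18090 kg/d.

18100 kg/d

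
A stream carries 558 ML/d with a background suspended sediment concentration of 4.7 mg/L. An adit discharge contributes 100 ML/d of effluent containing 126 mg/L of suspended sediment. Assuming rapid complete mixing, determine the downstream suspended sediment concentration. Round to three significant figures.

Mass balance: C = (558.0·4.700 + 100.0·126.0) / 658.0 = 15220/658.0 = 23.13 mg/L.

23.1 mg/L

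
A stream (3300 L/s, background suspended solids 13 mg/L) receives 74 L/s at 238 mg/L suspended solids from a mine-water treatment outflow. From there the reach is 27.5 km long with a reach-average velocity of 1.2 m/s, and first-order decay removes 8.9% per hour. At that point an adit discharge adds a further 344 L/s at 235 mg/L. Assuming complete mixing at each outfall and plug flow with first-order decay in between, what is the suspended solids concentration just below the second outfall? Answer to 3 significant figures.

After mixing, C = (3300·13.00 + 74.00·238.0) / 3374 = 60510/3374 = 17.93 mg/L; combined flow 3374 L/s.
Travel time t = 27.5·1000 / 1.2 = 22920 s = 6.366 h.
8.9%/h lost → k = −ln(1 − 0.089) = 0.09321 h⁻¹.
Decay over the reach: 17.93·exp(−kt) = 17.93·0.5525 = 9.908 mg/L.
At the second outfall, C = (3374·9.908 + 344.0·235.0) / (3374 + 344.0) = 30.73 mg/L.

30.7 mg/L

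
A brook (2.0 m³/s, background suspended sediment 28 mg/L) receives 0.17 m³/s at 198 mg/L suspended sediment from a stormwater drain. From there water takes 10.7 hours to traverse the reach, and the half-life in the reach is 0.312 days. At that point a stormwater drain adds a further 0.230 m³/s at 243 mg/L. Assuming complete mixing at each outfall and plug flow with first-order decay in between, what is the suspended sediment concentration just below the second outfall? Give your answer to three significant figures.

37.2 mg/L

After mixing, C = (2.000·28.00 + 0.1700·198.0) / 2.170 = 89.66/2.170 = 41.32 mg/L; combined flow 2.170 m³/s.
Half-life 0.312 d → k = ln 2 / 0.312 = 2.222 d⁻¹.
First-order decay: C = 41.32·exp(−k·t) = 41.32·0.3714 = 15.35 mg/L.
Second outfall: C = (2.170·15.35 + 0.2300·243.0)/2.400 = 37.16 mg/L.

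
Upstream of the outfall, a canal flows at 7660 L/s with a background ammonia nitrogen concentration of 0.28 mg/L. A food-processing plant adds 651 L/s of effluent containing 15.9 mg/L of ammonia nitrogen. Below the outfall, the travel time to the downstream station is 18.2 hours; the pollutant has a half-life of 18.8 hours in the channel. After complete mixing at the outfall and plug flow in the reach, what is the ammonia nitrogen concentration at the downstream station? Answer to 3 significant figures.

0.769 mg/L

After mixing, C = (7660·0.2800 + 651.0·15.90) / 8311 = 12500/8311 = 1.504 mg/L.
Half-life 18.8 h → k = ln 2 / 18.8 = 0.03687 h⁻¹ = 0.8849 d⁻¹.
After decay, C = 1.504 × e^(−kt) = 1.504 × 0.5112 = 0.7686 mg/L.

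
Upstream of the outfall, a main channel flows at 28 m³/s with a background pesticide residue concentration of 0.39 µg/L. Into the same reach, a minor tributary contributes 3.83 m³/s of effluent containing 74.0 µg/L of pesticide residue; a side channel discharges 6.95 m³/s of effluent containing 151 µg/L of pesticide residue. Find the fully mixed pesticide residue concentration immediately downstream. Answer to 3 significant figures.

34.7 µg/L

Conservation of mass: C = (28.00·0.3900 + 3.830·74.00 + 6.950·151.0) / 38.78 = 1344/38.78 = 34.65 µg/L.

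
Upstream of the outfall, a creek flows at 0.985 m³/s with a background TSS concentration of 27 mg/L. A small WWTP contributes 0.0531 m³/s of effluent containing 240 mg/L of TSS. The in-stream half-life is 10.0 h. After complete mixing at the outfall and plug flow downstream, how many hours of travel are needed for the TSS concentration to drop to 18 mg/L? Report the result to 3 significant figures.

Mixed concentration C = ΣQC/ΣQ = (0.9850·27.00 + 0.05310·240.0) / 1.038 = 39.34/1.038 = 37.90 mg/L.
Half-life 10.0 h → k = ln 2 / 10.0 = 0.06931 h⁻¹ = 1.664 d⁻¹.
37.90·exp(−k·t) = 18 → t = ln(37.90/18)/k = 38660 s = 10.74 h.

10.7 h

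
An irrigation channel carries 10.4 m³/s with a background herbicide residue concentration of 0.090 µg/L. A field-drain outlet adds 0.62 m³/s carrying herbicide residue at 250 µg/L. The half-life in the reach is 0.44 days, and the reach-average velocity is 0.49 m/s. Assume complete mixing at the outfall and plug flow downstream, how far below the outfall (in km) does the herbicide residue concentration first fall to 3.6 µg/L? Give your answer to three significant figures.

Mixed concentration C = ΣQC/ΣQ = (10.40·0.09000 + 0.6200·250.0) / 11.02 = 155.9/11.02 = 14.15 µg/L.
Half-life 0.44 d → k = ln 2 / 0.44 = 1.575 d⁻¹.
Set 14.15·exp(−k·t) = 3.6 → t = ln(14.15/3.6)/k = 75070 s = 20.85 h.
Distance = v·t = 0.49·75070 = 36790 m = 36.79 km.

36.8 km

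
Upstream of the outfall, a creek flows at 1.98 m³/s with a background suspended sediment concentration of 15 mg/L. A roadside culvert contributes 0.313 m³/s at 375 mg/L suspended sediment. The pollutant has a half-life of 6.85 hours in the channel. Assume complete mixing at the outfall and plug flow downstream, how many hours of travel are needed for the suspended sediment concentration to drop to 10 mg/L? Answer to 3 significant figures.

18.4 h

Mixed concentration C = ΣQC/ΣQ = (1.980·15.00 + 0.3130·375.0) / 2.293 = 147.1/2.293 = 64.14 mg/L.
Half-life 6.85 h → k = ln 2 / 6.85 = 0.1012 h⁻¹ = 2.429 d⁻¹.
64.14·exp(−k·t) = 10 → t = ln(64.14/10)/k = 66120 s = 18.37 h.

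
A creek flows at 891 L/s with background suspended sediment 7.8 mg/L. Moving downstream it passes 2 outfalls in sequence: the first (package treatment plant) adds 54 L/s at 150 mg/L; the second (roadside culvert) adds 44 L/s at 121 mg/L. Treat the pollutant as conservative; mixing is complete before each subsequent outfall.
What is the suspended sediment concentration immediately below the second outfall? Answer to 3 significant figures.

After outfall 1: Q = 891.0 + 54.00 = 945.0 L/s; C = (891.0·7.800 + 54.00·150.0)/945.0 = 15.93 mg/L.
After outfall 2: Q = 945.0 + 44.00 = 989.0 L/s; C = (945.0·15.93 + 44.00·121.0)/989.0 = 20.60 mg/L.

20.6 mg/L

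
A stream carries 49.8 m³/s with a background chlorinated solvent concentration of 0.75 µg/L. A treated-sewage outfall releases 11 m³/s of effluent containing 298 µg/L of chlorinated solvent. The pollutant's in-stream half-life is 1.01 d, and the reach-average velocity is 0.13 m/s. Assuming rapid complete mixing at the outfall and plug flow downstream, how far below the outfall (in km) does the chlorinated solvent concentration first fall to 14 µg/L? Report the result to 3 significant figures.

22.3 km

Conservation of mass: C = (49.80·0.7500 + 11.00·298.0) / 60.80 = 3315/60.80 = 54.53 µg/L.
Half-life 1.01 d → k = ln 2 / 1.01 = 0.6863 d⁻¹.
Set 54.53·exp(−k·t) = 14 → t = ln(54.53/14)/k = 171200 s = 47.55 h.
Distance = v·t = 0.13·171200 = 22250 m = 22.25 km.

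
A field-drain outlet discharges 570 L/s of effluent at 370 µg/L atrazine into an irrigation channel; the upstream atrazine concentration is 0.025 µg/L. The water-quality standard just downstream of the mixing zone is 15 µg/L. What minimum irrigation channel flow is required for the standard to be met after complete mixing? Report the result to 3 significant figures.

Set C_mix = 15: (Q·0.02500 + 570.0·370.0) / (Q + 570.0) = 15
→ Q = 570.0·(370.0 − 15)/(15 − 0.02500) = 13510 L/s.

13500 L/s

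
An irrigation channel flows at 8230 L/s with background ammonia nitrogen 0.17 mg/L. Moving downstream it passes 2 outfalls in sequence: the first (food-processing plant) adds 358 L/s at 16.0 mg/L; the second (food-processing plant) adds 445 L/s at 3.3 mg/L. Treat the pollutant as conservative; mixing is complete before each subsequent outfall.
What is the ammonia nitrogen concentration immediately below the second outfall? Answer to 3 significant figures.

0.952 mg/L

Outfall 1: combined Q = 8588 L/s; C = (8230·0.1700 + 358.0·16.00)/8588 = 0.8299 mg/L.
Outfall 2: combined Q = 9033 L/s; C = (8588·0.8299 + 445.0·3.300)/9033 = 0.9516 mg/L.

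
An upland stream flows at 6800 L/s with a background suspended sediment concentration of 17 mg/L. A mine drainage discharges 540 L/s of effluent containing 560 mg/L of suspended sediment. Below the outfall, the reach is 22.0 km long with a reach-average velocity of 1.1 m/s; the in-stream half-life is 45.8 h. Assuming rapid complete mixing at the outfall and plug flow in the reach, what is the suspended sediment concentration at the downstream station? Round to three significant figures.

After mixing, C = (6800·17.00 + 540.0·560.0) / 7340 = 418000/7340 = 56.95 mg/L.
Travel time t = 22.0·1000 / 1.1 = 20000 s = 5.556 h.
Half-life 45.8 h → k = ln 2 / 45.8 = 0.01513 h⁻¹ = 0.3632 d⁻¹.
First-order decay: C = 56.95·exp(−k·t) = 56.95·0.9194 = 52.36 mg/L.

52.4 mg/L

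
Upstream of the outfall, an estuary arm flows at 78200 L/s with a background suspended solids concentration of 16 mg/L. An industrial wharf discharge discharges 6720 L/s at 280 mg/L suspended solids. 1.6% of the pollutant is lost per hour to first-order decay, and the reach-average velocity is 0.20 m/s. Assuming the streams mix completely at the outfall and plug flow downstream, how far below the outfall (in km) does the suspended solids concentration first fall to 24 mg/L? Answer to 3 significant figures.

After mixing, C = (78200·16.00 + 6720·280.0) / 84920 = 3133000/84920 = 36.89 mg/L.
1.6%/h lost → k = −ln(1 − 0.016) = 0.01613 h⁻¹.
Set 36.89·exp(−k·t) = 24 → t = ln(36.89/24)/k = 95960 s = 26.65 h.
Distance = v·t = 0.20·95960 = 19190 m = 19.19 km.

19.2 km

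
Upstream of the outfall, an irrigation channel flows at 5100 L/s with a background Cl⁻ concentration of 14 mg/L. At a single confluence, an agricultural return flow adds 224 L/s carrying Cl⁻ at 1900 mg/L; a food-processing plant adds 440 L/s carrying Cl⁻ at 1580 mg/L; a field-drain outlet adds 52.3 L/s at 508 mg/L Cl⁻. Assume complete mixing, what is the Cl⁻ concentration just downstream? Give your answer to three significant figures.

210 mg/L

Mass balance: C = (5100·14.00 + 224.0·1900 + 440.0·1580 + 52.30·508.0) / 5816 = 1219000/5816 = 209.5 mg/L.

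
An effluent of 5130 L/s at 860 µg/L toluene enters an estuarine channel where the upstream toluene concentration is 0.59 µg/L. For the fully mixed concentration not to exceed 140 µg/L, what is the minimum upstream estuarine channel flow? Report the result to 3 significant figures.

Set C_mix = 140: (Q·0.5900 + 5130·860.0) / (Q + 5130) = 140
→ Q = 5130·(860.0 − 140)/(140 − 0.5900) = 26490 L/s.

26500 L/s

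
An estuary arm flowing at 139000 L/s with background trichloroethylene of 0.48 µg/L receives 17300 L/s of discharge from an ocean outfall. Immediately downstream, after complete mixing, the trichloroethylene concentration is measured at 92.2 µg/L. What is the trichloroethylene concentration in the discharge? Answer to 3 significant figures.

829 µg/L

Mass balance: 139000·0.4800 + 17300·Cₑ = 156300·92.20
→ Cₑ = (156300·92.20 − 139000·0.4800) / 17300 = 829.1 µg/L.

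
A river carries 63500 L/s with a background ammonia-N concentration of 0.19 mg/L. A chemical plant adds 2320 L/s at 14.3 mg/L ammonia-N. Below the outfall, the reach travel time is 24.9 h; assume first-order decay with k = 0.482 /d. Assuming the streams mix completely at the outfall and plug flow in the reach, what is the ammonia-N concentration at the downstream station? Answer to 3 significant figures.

After mixing, C = (63500·0.1900 + 2320·14.30) / 65820 = 45240/65820 = 0.6873 mg/L.
Applying C = C₀e^(−kt): 0.6873 × 0.6065 = 0.4169 mg/L.

0.417 mg/L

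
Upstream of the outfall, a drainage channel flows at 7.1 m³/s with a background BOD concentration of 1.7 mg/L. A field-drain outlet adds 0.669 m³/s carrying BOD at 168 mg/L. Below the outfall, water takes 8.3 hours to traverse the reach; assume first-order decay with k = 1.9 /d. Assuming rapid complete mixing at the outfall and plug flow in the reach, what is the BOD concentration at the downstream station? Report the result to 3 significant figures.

Mixed concentration C = ΣQC/ΣQ = (7.100·1.700 + 0.6690·168.0) / 7.769 = 124.5/7.769 = 16.02 mg/L.
Decay over the reach: 16.02·exp(−kt) = 16.02·0.5184 = 8.304 mg/L.

8.30 mg/L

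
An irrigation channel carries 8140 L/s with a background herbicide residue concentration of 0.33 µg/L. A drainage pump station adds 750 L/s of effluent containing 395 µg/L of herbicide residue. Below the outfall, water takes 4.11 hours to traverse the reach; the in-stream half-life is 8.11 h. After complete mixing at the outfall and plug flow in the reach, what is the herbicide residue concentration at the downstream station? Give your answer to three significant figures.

23.7 µg/L

Mass balance: C = (8140·0.3300 + 750.0·395.0) / 8890 = 298900/8890 = 33.63 µg/L.
Half-life 8.11 h → k = ln 2 / 8.11 = 0.08547 h⁻¹ = 2.051 d⁻¹.
First-order decay: C = 33.63·exp(−k·t) = 33.63·0.7038 = 23.67 µg/L.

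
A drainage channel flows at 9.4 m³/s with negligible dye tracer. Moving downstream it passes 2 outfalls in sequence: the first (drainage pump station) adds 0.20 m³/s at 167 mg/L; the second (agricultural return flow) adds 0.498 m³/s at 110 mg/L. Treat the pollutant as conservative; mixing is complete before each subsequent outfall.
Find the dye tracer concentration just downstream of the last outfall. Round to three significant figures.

8.73 mg/L

Below outfall 1: Q → 9.600 m³/s, C = (9.400·0 + 0.2000·167.0)/9.600 = 3.479 mg/L.
Below outfall 2: Q → 10.10 m³/s, C = (9.600·3.479 + 0.4980·110.0)/10.10 = 8.732 mg/L.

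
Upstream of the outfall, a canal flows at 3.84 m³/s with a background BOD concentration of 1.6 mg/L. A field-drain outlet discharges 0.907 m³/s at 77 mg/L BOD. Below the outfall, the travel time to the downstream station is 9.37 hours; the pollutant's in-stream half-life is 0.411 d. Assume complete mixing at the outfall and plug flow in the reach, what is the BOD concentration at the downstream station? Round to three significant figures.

8.29 mg/L

Mixed concentration C = ΣQC/ΣQ = (3.840·1.600 + 0.9070·77.00) / 4.747 = 75.98/4.747 = 16.01 mg/L.
Half-life 0.411 d → k = ln 2 / 0.411 = 1.686 d⁻¹.
Applying C = C₀e^(−kt): 16.01 × 0.5177 = 8.286 mg/L.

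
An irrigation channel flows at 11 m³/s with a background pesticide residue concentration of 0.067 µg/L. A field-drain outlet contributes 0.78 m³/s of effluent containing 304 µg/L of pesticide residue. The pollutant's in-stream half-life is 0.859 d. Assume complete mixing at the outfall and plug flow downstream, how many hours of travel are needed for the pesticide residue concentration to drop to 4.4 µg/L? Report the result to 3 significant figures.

Conservation of mass: C = (11.00·0.06700 + 0.7800·304.0) / 11.78 = 237.9/11.78 = 20.19 µg/L.
Half-life 0.859 d → k = ln 2 / 0.859 = 0.8069 d⁻¹.
20.19·exp(−k·t) = 4.4 → t = ln(20.19/4.4)/k = 163100 s = 45.32 h.

45.3 h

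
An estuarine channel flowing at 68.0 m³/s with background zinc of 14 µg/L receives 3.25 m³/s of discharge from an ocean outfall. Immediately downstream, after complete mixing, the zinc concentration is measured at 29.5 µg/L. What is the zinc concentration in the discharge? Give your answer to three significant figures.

Mass balance: 68.00·14.00 + 3.250·Cₑ = 71.25·29.50
→ Cₑ = (71.25·29.50 − 68.00·14.00) / 3.250 = 353.8 µg/L.

354 µg/L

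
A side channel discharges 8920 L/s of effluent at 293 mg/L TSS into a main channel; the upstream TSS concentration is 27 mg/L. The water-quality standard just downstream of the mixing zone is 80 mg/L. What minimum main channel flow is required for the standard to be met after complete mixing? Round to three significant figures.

35800 L/s

Set C_mix = 80: (Q·27.00 + 8920·293.0) / (Q + 8920) = 80
→ Q = 8920·(293.0 − 80)/(80 − 27.00) = 35850 L/s.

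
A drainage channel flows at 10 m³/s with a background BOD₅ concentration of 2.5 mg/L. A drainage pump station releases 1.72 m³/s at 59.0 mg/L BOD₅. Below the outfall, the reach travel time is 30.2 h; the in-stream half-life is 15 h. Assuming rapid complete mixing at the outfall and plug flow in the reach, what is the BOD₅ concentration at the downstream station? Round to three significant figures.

Mixed concentration C = ΣQC/ΣQ = (10.00·2.500 + 1.720·59.00) / 11.72 = 126.5/11.72 = 10.79 mg/L.
Half-life 15 h → k = ln 2 / 15 = 0.04621 h⁻¹ = 1.109 d⁻¹.
After decay, C = 10.79 × e^(−kt) = 10.79 × 0.2477 = 2.673 mg/L.

2.67 mg/L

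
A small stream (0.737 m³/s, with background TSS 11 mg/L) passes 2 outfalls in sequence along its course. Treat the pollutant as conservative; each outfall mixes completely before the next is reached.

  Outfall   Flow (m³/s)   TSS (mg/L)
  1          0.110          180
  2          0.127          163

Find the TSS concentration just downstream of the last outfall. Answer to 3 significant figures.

Outfall 1: combined Q = 0.8470 m³/s; C = (0.7370·11.00 + 0.1100·180.0)/0.8470 = 32.95 mg/L.
Outfall 2: combined Q = 0.9740 m³/s; C = (0.8470·32.95 + 0.1270·163.0)/0.9740 = 49.91 mg/L.

49.9 mg/L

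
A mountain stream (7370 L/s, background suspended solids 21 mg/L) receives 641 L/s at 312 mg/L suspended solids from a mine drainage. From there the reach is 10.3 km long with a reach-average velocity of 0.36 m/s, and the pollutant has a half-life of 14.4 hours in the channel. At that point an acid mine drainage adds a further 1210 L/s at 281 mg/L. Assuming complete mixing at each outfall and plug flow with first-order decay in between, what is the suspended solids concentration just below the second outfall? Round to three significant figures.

63.1 mg/L

Flow-weighted average: C = (7370·21.00 + 641.0·312.0) / 8011 = 354800/8011 = 44.28 mg/L; combined flow 8011 L/s.
Travel time t = 10.3·1000 / 0.36 = 28610 s = 7.948 h.
Half-life 14.4 h → k = ln 2 / 14.4 = 0.04814 h⁻¹ = 1.155 d⁻¹.
First-order decay: C = 44.28·exp(−k·t) = 44.28·0.6821 = 30.21 mg/L.
At the second outfall, C = (8011·30.21 + 1210·281.0) / (8011 + 1210) = 63.12 mg/L.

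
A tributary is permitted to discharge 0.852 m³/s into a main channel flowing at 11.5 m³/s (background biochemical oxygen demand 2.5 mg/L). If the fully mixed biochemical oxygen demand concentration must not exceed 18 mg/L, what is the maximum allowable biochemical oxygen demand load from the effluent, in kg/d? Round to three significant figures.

16700 kg/d

Mass balance at the limit: 11.50·2.500 + 0.8520·Cₑ = 12.35·18 → Cₑ = 227.2 mg/L.
Load = 0.8520 m³/s × 227.2 g/m³ × 86 400 s/d = 16730 kg/d.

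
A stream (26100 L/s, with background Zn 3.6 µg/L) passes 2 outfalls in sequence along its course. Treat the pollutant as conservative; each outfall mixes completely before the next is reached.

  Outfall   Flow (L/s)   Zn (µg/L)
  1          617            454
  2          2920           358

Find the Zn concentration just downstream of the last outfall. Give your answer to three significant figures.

Outfall 1: combined Q = 26720 L/s; C = (26100·3.600 + 617.0·454.0)/26720 = 14.00 µg/L.
Outfall 2: combined Q = 29640 L/s; C = (26720·14.00 + 2920·358.0)/29640 = 47.89 µg/L.

47.9 µg/L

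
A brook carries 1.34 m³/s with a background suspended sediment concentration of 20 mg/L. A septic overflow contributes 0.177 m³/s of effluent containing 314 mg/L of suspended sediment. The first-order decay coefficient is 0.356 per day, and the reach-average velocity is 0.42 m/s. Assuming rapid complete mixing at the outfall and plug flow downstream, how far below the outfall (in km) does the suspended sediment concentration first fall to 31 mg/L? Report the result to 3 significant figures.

Mixed concentration C = ΣQC/ΣQ = (1.340·20.00 + 0.1770·314.0) / 1.517 = 82.38/1.517 = 54.30 mg/L.
Set 54.30·exp(−k·t) = 31 → t = ln(54.30/31)/k = 136100 s = 37.79 h.
Distance = v·t = 0.42·136100 = 57140 m = 57.14 km.

57.1 km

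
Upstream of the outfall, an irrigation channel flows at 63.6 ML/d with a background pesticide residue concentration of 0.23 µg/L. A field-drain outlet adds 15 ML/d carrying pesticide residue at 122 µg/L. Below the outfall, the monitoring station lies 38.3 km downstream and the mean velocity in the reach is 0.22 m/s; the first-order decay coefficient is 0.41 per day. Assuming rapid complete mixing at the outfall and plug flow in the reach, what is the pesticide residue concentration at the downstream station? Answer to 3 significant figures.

10.3 µg/L

After mixing, C = (63.60·0.2300 + 15.00·122.0) / 78.60 = 1845/78.60 = 23.47 µg/L.
Travel time t = 38.3·1000 / 0.22 = 174100 s = 48.36 h.
Applying C = C₀e^(−kt): 23.47 × 0.4377 = 10.27 µg/L.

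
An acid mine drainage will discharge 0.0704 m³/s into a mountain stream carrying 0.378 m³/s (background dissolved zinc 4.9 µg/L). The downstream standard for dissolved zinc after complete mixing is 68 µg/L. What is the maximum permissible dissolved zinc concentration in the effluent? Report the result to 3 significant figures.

At the limit, (Qr·Cr + Qe·Cₑ)/(Qr + Qe) = 68:
Cₑ = (0.4484·68 − 0.3780·4.900) / 0.07040 = 406.8 µg/L.

407 µg/L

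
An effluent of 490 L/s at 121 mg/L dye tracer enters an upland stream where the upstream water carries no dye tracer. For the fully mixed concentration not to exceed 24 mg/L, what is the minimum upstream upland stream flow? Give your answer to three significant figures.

Set C_mix = 24: (Q·0 + 490.0·121.0) / (Q + 490.0) = 24
→ Q = 490.0·(121.0 − 24)/(24 − 0) = 1980 L/s.

1980 L/s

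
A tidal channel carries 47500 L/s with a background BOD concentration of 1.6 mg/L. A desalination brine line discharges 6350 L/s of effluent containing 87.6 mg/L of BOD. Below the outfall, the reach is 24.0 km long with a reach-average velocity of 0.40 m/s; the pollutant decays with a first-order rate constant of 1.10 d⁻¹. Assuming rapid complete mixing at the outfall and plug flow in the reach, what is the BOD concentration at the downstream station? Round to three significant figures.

5.47 mg/L

Mixed concentration C = ΣQC/ΣQ = (47500·1.600 + 6350·87.60) / 53850 = 632300/53850 = 11.74 mg/L.
Travel time t = 24.0·1000 / 0.40 = 60000 s = 16.67 h.
After decay, C = 11.74 × e^(−kt) = 11.74 × 0.4659 = 5.470 mg/L.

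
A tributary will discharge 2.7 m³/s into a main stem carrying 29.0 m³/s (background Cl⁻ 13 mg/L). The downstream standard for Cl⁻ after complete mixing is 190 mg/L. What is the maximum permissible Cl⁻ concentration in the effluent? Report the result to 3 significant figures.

At the limit, (Qr·Cr + Qe·Cₑ)/(Qr + Qe) = 190:
Cₑ = (31.70·190 − 29.00·13.00) / 2.700 = 2091 mg/L.

2090 mg/L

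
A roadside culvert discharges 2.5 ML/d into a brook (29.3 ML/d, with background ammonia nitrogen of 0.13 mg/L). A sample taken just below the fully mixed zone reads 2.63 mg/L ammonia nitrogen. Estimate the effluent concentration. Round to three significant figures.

Mass balance: 29.30·0.1300 + 2.500·Cₑ = 31.80·2.630
→ Cₑ = (31.80·2.630 − 29.30·0.1300) / 2.500 = 31.93 mg/L.

31.9 mg/L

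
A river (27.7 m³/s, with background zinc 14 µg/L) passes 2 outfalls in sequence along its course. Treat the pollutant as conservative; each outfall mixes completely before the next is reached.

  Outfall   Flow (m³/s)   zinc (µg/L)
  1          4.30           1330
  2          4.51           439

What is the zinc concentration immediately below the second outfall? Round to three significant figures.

After outfall 1: Q = 27.70 + 4.300 = 32.00 m³/s; C = (27.70·14.00 + 4.300·1330)/32.00 = 190.8 µg/L.
After outfall 2: Q = 32.00 + 4.510 = 36.51 m³/s; C = (32.00·190.8 + 4.510·439.0)/36.51 = 221.5 µg/L.

221 µg/L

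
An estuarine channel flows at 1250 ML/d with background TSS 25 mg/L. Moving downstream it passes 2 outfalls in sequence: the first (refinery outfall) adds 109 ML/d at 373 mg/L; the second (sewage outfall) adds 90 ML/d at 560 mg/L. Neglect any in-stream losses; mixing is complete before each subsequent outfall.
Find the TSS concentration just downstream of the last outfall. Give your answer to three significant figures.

After outfall 1: Q = 1250 + 109.0 = 1359 ML/d; C = (1250·25.00 + 109.0·373.0)/1359 = 52.91 mg/L.
After outfall 2: Q = 1359 + 90.00 = 1449 ML/d; C = (1359·52.91 + 90.00·560.0)/1449 = 84.41 mg/L.

84.4 mg/L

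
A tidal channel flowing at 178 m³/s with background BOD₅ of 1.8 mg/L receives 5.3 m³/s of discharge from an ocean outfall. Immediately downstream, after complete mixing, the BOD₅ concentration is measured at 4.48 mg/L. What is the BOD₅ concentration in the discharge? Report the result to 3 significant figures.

Mass balance: 178.0·1.800 + 5.300·Cₑ = 183.3·4.480
→ Cₑ = (183.3·4.480 − 178.0·1.800) / 5.300 = 94.49 mg/L.

94.5 mg/L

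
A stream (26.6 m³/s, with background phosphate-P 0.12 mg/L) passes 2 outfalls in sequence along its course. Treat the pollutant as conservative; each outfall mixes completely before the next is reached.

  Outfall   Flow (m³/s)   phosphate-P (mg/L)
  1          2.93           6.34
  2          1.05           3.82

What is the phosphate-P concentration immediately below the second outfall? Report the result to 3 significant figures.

After outfall 1: Q = 26.60 + 2.930 = 29.53 m³/s; C = (26.60·0.1200 + 2.930·6.340)/29.53 = 0.7372 mg/L.
After outfall 2: Q = 29.53 + 1.050 = 30.58 m³/s; C = (29.53·0.7372 + 1.050·3.820)/30.58 = 0.8430 mg/L.

0.843 mg/L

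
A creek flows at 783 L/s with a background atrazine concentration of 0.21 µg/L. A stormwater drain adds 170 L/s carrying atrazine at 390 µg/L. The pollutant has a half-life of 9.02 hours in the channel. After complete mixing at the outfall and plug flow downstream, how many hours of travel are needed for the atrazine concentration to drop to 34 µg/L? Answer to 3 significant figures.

9.35 h

Flow-weighted average: C = (783.0·0.2100 + 170.0·390.0) / 953.0 = 66460/953.0 = 69.74 µg/L.
Half-life 9.02 h → k = ln 2 / 9.02 = 0.07685 h⁻¹ = 1.844 d⁻¹.
69.74·exp(−k·t) = 34 → t = ln(69.74/34)/k = 33660 s = 9.349 h.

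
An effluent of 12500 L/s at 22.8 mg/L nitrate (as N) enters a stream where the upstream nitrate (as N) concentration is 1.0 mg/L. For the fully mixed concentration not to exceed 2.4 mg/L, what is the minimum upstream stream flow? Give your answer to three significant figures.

182000 L/s

Set C_mix = 2.4: (Q·1.000 + 12500·22.80) / (Q + 12500) = 2.4
→ Q = 12500·(22.80 − 2.4)/(2.4 − 1.000) = 182100 L/s.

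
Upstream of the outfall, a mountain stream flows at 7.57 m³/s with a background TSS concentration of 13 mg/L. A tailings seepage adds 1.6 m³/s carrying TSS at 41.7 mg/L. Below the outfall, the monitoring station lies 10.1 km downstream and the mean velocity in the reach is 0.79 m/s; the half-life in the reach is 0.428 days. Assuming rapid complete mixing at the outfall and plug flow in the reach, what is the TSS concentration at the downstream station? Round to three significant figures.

14.2 mg/L

Conservation of mass: C = (7.570·13.00 + 1.600·41.70) / 9.170 = 165.1/9.170 = 18.01 mg/L.
Travel time t = 10.1·1000 / 0.79 = 12780 s = 3.551 h.
Half-life 0.428 d → k = ln 2 / 0.428 = 1.620 d⁻¹.
After decay, C = 18.01 × e^(−kt) = 18.01 × 0.7869 = 14.17 mg/L.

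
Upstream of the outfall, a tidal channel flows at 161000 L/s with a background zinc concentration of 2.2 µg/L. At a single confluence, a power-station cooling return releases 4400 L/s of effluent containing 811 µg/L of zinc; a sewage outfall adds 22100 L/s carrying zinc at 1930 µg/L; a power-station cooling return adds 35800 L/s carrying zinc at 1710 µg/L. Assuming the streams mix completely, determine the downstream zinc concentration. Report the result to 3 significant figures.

483 µg/L

Mass balance: C = (161000·2.200 + 4400·811.0 + 22100·1930 + 35800·1710) / 223300 = 107800000/223300 = 482.7 µg/L.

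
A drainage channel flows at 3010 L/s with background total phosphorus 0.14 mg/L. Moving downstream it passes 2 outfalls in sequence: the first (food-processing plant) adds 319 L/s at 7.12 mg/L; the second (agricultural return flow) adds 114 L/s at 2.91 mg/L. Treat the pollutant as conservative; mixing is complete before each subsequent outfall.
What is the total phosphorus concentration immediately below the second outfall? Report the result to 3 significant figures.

After outfall 1: Q = 3010 + 319.0 = 3329 L/s; C = (3010·0.1400 + 319.0·7.120)/3329 = 0.8089 mg/L.
After outfall 2: Q = 3329 + 114.0 = 3443 L/s; C = (3329·0.8089 + 114.0·2.910)/3443 = 0.8784 mg/L.

0.878 mg/L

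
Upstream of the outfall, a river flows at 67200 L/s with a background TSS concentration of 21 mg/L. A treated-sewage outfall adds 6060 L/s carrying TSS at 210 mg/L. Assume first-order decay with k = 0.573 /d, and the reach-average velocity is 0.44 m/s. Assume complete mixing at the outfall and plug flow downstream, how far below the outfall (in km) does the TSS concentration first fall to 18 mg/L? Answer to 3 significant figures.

47.1 km

Conservation of mass: C = (67200·21.00 + 6060·210.0) / 73260 = 2684000/73260 = 36.63 mg/L.
Set 36.63·exp(−k·t) = 18 → t = ln(36.63/18)/k = 107100 s = 29.76 h.
Distance = v·t = 0.44·107100 = 47150 m = 47.15 km.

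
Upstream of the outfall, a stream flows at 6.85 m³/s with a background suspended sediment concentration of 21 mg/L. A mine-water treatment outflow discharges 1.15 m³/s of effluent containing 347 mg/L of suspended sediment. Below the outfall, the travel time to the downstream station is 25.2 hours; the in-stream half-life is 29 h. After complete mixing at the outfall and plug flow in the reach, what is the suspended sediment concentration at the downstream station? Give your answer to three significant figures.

Mass balance: C = (6.850·21.00 + 1.150·347.0) / 8.000 = 542.9/8.000 = 67.86 mg/L.
Half-life 29 h → k = ln 2 / 29 = 0.02390 h⁻¹ = 0.5736 d⁻¹.
Decay over the reach: 67.86·exp(−kt) = 67.86·0.5475 = 37.16 mg/L.

37.2 mg/L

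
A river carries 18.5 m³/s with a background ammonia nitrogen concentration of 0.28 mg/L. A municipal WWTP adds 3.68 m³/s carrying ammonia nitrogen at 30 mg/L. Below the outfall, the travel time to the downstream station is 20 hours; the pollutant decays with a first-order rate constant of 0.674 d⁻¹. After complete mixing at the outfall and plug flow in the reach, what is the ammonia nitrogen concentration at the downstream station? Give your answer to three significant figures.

2.97 mg/L

Mixed concentration C = ΣQC/ΣQ = (18.50·0.2800 + 3.680·30.00) / 22.18 = 115.6/22.18 = 5.211 mg/L.
Applying C = C₀e^(−kt): 5.211 × 0.5703 = 2.972 mg/L.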